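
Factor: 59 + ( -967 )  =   - 2^2 *227^1 = - 908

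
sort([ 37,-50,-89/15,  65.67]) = [-50, - 89/15, 37, 65.67 ] 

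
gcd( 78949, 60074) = 1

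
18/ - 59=-1  +  41/59 = - 0.31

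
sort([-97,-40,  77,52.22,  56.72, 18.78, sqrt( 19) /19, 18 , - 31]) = [-97, - 40, - 31, sqrt ( 19 )/19 , 18, 18.78, 52.22,  56.72, 77 ] 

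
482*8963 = 4320166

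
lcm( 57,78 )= 1482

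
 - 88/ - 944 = 11/118=0.09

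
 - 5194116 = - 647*8028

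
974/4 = 243 +1/2 = 243.50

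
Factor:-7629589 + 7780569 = 150980 = 2^2*5^1*7549^1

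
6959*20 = 139180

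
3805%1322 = 1161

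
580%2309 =580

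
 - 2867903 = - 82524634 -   -  79656731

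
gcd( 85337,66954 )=1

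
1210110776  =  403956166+806154610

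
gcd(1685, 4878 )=1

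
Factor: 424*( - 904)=-2^6 * 53^1*113^1 = - 383296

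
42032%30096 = 11936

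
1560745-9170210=-7609465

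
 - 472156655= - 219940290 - 252216365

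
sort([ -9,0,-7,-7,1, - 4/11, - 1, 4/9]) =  [-9, - 7, - 7 , - 1, - 4/11,  0, 4/9,  1] 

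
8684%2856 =116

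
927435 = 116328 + 811107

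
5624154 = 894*6291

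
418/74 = 209/37= 5.65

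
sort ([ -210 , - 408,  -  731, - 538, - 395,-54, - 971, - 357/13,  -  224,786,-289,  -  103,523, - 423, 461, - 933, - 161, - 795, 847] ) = [ - 971, - 933, -795, - 731,-538, - 423,-408, - 395 , - 289,-224, - 210, - 161,-103,-54, - 357/13,461,523,786,847]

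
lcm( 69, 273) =6279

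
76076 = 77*988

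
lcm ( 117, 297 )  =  3861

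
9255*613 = 5673315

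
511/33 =15+ 16/33= 15.48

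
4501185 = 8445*533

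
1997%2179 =1997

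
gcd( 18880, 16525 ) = 5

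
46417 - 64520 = -18103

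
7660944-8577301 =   -  916357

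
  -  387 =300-687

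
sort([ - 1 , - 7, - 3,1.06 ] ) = [ - 7, - 3,- 1,1.06] 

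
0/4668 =0=0.00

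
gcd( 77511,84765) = 3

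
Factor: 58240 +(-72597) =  - 14357 = -7^2*293^1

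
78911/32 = 2465  +  31/32 =2465.97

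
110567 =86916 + 23651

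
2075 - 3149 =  - 1074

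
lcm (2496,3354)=107328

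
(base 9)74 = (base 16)43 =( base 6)151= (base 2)1000011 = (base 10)67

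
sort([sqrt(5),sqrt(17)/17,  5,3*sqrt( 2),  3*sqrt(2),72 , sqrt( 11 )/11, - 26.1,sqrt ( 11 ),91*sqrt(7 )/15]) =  [ - 26.1,sqrt(17 )/17,sqrt(11 ) /11,sqrt( 5), sqrt(11),3 * sqrt(2 ),  3*sqrt (2 ),5,91*sqrt(7 )/15,72]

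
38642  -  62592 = -23950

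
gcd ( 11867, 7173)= 1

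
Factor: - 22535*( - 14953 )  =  5^1*19^1*787^1*4507^1 = 336965855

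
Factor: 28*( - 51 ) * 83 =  - 2^2*3^1*7^1 * 17^1*83^1 = - 118524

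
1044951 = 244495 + 800456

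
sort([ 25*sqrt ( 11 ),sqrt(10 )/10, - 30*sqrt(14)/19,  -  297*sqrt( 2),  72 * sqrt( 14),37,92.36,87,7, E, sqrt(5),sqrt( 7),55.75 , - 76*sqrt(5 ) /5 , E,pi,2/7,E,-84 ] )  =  [ - 297*sqrt (2), - 84, - 76*sqrt(5 ) /5,-30*sqrt(14) /19,2/7 , sqrt( 10)/10,  sqrt( 5),sqrt ( 7), E , E, E , pi, 7,37,55.75,25*sqrt(11 ),87, 92.36,72*sqrt( 14)] 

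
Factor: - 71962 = -2^1*11^1*3271^1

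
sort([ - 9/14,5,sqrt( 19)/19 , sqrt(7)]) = [ - 9/14,sqrt( 19)/19,  sqrt(7), 5]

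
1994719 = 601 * 3319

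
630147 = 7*90021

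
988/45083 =988/45083 = 0.02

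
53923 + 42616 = 96539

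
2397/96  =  799/32  =  24.97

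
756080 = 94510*8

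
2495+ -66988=-64493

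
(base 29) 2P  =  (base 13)65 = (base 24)3B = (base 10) 83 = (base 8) 123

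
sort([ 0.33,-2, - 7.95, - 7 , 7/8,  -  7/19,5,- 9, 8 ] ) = [-9, - 7.95 ,-7,-2, - 7/19,0.33,7/8,5,8 ]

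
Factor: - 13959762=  - 2^1  *  3^1* 41^1*56747^1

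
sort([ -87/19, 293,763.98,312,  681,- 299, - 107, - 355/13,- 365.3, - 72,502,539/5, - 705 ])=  [-705, - 365.3, - 299, - 107 ,-72, - 355/13, - 87/19,539/5, 293,  312,  502,681, 763.98]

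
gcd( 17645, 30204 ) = 1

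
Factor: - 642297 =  - 3^1*347^1*617^1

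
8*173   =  1384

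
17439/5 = 17439/5 = 3487.80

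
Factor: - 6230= -2^1*5^1*7^1*89^1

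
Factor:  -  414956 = - 2^2 * 227^1*457^1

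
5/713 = 5/713 = 0.01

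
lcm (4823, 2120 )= 192920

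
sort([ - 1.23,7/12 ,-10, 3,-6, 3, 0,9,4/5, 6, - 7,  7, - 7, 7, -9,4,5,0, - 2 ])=[ - 10, - 9, - 7, - 7, - 6, - 2, - 1.23,0, 0, 7/12, 4/5, 3, 3,4,5 , 6, 7, 7, 9]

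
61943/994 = 62+45/142   =  62.32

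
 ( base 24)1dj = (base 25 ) 1B7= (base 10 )907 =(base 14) 48B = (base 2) 1110001011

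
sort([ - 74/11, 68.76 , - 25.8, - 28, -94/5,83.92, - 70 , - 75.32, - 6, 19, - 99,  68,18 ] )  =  [ - 99, - 75.32, - 70, - 28, - 25.8, - 94/5,-74/11 , - 6,18 , 19,68,68.76,83.92 ]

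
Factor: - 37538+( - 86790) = -2^3 *15541^1 = - 124328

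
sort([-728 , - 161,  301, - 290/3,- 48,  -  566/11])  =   [ - 728,-161, - 290/3, - 566/11, - 48,301]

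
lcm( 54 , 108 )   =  108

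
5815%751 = 558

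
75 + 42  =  117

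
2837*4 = 11348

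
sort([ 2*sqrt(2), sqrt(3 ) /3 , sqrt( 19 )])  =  [sqrt( 3) /3,2*sqrt(2),sqrt(19)]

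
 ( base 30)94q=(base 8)20066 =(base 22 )H0I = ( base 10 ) 8246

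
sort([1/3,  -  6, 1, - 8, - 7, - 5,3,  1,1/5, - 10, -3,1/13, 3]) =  [ - 10,-8, - 7, - 6, - 5, - 3, 1/13,1/5, 1/3,1,1, 3,3]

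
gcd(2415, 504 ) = 21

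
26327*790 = 20798330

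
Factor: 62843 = 11^1 * 29^1 * 197^1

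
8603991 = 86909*99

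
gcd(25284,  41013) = 147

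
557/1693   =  557/1693 = 0.33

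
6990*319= 2229810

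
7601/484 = 691/44=15.70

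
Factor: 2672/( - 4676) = - 4/7 =- 2^2*7^( - 1)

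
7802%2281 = 959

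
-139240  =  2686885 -2826125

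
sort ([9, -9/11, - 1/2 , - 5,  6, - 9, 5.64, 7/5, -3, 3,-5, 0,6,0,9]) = [  -  9, - 5, - 5,- 3,-9/11, - 1/2,0 , 0,7/5,3,5.64,6,6,9, 9] 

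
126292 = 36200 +90092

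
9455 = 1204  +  8251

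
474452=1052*451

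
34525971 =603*57257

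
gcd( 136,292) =4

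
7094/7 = 1013 +3/7 = 1013.43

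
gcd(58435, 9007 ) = 1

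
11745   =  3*3915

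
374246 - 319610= 54636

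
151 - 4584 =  - 4433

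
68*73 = 4964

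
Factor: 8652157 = 131^1*66047^1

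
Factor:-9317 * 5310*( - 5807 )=2^1*3^2*5^1*7^1*11^3*59^1 *5807^1 = 287291278890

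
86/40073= 86/40073 =0.00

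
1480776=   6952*213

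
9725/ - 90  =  -1945/18 = -  108.06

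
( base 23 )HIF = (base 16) 24ce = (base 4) 2103032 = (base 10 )9422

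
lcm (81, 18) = 162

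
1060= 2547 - 1487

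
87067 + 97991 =185058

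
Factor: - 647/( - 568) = 2^( - 3)*71^( - 1)*647^1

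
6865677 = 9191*747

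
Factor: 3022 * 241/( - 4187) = -728302/4187 = - 2^1*53^(-1)*79^( - 1)*241^1*1511^1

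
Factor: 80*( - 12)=-960 =-2^6*3^1*5^1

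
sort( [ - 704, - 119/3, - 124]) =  [ - 704, - 124, - 119/3]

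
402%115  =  57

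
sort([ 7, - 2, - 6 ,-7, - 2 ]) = [ - 7,-6, - 2,-2, 7 ] 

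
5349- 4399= 950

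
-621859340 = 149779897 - 771639237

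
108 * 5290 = 571320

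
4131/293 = 4131/293 = 14.10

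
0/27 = 0  =  0.00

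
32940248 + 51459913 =84400161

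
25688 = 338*76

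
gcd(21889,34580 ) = 7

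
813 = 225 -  - 588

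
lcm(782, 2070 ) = 35190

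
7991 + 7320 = 15311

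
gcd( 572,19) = 1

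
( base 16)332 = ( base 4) 30302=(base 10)818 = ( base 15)398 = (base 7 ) 2246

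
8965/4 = 2241 + 1/4=2241.25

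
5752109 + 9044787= 14796896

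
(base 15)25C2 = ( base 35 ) 6k7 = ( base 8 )17571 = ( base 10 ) 8057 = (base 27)B1B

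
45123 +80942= 126065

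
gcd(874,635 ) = 1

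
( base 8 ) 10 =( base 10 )8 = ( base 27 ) 8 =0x8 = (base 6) 12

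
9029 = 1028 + 8001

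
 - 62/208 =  - 31/104 = - 0.30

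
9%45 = 9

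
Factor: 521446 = 2^1 * 260723^1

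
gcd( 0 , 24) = 24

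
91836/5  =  91836/5 = 18367.20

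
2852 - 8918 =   -  6066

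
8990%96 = 62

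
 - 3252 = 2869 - 6121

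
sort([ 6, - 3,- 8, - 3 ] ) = [ - 8,-3, - 3,6] 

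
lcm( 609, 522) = 3654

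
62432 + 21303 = 83735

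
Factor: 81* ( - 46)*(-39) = 2^1*3^5 * 13^1*23^1 = 145314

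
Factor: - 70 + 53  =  - 17 = - 17^1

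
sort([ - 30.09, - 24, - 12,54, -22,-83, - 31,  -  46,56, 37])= [ - 83,-46, - 31, - 30.09, - 24,  -  22, - 12,37,54, 56 ]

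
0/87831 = 0 = 0.00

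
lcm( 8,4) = 8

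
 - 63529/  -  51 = 3737/3 = 1245.67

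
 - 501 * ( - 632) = 316632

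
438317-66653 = 371664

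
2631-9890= - 7259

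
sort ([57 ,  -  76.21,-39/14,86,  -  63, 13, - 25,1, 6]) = [-76.21,  -  63,-25,- 39/14,1,6, 13,57 , 86 ]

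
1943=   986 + 957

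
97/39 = 97/39 =2.49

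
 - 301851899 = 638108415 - 939960314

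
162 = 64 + 98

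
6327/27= 703/3 = 234.33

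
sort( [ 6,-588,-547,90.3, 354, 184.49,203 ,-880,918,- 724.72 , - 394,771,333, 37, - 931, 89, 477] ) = [ - 931, -880,-724.72,-588,  -  547, - 394, 6,37, 89,90.3,184.49,  203,333,354,  477,  771 , 918 ] 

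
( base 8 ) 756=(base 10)494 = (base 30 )GE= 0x1EE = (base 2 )111101110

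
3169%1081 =1007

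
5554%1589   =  787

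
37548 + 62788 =100336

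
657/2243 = 657/2243 =0.29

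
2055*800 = 1644000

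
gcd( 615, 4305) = 615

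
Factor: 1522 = 2^1*761^1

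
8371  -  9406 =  - 1035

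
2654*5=13270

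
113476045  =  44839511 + 68636534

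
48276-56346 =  - 8070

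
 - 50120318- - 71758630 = 21638312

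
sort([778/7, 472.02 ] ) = [ 778/7,  472.02] 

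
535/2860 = 107/572 = 0.19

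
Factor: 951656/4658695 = 2^3*5^( -1 )*47^1*2531^1*931739^ ( - 1 ) 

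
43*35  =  1505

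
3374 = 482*7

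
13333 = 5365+7968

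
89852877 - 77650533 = 12202344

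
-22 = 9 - 31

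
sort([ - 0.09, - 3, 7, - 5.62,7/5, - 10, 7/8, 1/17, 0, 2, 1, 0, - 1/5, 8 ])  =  [- 10, - 5.62, - 3,-1/5, - 0.09, 0, 0,1/17,7/8,1,7/5, 2, 7, 8 ] 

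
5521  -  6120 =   -  599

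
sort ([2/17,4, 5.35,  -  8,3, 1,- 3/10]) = [ - 8,-3/10 , 2/17 , 1,  3,4,5.35] 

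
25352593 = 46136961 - 20784368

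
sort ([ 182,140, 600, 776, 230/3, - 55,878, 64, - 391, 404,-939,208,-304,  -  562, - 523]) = [-939,-562,-523,- 391 , -304 , - 55,64, 230/3, 140, 182,208,404, 600, 776,878 ] 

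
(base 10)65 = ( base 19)38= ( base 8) 101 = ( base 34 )1v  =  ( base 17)3E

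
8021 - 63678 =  - 55657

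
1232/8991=1232/8991=0.14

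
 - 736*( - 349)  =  256864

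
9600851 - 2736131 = 6864720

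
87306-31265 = 56041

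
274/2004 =137/1002= 0.14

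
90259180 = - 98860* ( - 913 ) 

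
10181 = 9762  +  419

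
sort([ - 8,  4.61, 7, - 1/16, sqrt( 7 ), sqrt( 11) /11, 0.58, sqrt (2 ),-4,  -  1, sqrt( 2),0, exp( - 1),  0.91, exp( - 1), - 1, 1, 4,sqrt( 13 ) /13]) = [ - 8,  -  4, - 1, - 1, - 1/16,0,sqrt( 13 )/13,sqrt ( 11 )/11,exp (-1 ),exp( - 1),0.58, 0.91, 1,sqrt(2 ), sqrt(2 ), sqrt( 7),4, 4.61, 7 ]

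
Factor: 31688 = 2^3 *17^1*233^1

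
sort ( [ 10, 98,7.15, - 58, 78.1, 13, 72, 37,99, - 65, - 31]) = [- 65,-58, - 31,7.15, 10,13 , 37, 72,78.1, 98,99]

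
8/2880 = 1/360 = 0.00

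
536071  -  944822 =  - 408751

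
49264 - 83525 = -34261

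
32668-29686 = 2982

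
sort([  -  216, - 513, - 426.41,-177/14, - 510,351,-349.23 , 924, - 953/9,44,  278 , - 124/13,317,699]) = [  -  513,-510, - 426.41,  -  349.23, - 216,-953/9, - 177/14, - 124/13 , 44 , 278,  317 , 351,699,924 ] 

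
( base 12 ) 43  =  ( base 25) 21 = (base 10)51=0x33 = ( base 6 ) 123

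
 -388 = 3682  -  4070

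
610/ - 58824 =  - 1 + 29107/29412 = -0.01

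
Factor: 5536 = 2^5*173^1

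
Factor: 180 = 2^2*3^2* 5^1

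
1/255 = 1/255 = 0.00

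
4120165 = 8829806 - 4709641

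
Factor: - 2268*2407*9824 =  - 53629962624 = -2^7 * 3^4*7^1*29^1*83^1 *307^1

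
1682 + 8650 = 10332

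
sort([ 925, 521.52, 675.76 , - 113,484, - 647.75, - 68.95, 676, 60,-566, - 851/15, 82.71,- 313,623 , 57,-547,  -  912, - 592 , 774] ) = [ - 912 , - 647.75, - 592,-566,- 547, - 313,  -  113, - 68.95, - 851/15,57, 60, 82.71, 484,  521.52,623, 675.76 , 676 , 774, 925 ] 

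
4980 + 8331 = 13311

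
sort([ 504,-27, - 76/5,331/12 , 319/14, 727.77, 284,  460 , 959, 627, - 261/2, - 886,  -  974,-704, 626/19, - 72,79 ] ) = [  -  974, -886, - 704, - 261/2 , - 72,-27, -76/5, 319/14,  331/12,626/19, 79,284,460,  504,627,727.77,959] 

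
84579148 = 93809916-9230768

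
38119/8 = 38119/8 = 4764.88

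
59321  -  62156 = - 2835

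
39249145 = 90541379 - 51292234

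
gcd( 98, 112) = 14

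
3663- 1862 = 1801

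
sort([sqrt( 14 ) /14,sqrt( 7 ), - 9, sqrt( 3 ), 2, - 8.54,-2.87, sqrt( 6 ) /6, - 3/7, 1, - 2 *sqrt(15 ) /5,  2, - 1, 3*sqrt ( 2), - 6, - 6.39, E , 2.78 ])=[ - 9, - 8.54, - 6.39, - 6, - 2.87, - 2*sqrt(15 ) /5, - 1, - 3/7,sqrt( 14 ) /14,sqrt( 6 )/6,1, sqrt (3), 2,2,  sqrt( 7), E, 2.78, 3*sqrt( 2 ) ] 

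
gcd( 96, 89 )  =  1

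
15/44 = 15/44 = 0.34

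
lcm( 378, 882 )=2646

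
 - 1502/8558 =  - 1 + 3528/4279 = - 0.18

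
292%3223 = 292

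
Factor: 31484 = 2^2*17^1*463^1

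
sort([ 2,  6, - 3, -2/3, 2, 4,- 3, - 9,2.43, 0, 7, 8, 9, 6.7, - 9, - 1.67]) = [ - 9, - 9, - 3, - 3, - 1.67, - 2/3, 0,2, 2, 2.43, 4, 6,6.7, 7, 8, 9] 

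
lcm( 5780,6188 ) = 525980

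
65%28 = 9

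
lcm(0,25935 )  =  0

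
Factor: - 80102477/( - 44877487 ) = 7^1*13^1 * 19^(-1)*1093^ ( - 1 )*2161^( - 1 )*880247^1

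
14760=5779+8981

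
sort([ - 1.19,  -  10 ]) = [ - 10, - 1.19]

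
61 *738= 45018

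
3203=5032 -1829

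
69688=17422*4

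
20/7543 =20/7543 =0.00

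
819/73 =819/73 = 11.22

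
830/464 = 1 + 183/232 = 1.79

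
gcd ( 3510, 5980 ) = 130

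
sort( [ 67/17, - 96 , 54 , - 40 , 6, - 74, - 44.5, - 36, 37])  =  [ - 96,-74, - 44.5, - 40, - 36, 67/17, 6, 37,54] 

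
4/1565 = 4/1565  =  0.00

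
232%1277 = 232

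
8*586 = 4688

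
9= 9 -0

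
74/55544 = 37/27772 = 0.00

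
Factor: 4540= 2^2*5^1*227^1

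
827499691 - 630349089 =197150602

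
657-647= 10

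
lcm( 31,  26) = 806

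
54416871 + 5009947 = 59426818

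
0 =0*90332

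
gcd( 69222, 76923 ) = 3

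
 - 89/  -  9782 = 89/9782  =  0.01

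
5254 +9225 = 14479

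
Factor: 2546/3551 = 2^1*19^1*  53^ ( - 1) = 38/53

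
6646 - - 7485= 14131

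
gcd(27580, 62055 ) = 6895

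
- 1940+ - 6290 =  - 8230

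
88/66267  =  88/66267 =0.00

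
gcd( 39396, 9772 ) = 28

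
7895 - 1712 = 6183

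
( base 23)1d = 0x24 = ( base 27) 19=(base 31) 15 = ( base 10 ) 36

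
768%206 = 150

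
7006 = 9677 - 2671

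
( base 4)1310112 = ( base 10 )7446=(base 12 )4386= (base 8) 16426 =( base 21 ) gic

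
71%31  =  9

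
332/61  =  5+27/61 = 5.44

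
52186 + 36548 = 88734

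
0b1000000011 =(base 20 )15f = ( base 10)515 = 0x203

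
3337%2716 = 621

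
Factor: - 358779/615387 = -59^1*2027^1*205129^(  -  1)= - 119593/205129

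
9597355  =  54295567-44698212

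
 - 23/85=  - 23/85 = - 0.27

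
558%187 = 184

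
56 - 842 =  - 786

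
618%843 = 618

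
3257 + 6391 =9648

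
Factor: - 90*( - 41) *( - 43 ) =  - 158670 = - 2^1 * 3^2 * 5^1*41^1*43^1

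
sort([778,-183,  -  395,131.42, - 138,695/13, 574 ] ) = [ - 395, - 183, - 138,695/13,  131.42,  574, 778 ] 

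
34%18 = 16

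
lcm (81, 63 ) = 567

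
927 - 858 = 69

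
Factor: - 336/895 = -2^4 *3^1* 5^( - 1)*7^1*179^( - 1)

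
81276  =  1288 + 79988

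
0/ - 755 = 0/1 = -0.00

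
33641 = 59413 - 25772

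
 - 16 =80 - 96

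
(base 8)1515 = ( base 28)125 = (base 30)s5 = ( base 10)845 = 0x34D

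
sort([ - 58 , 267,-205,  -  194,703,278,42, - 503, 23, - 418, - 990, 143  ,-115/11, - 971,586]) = [-990,  -  971, - 503 , - 418, -205, - 194,  -  58, - 115/11, 23, 42,  143,267,278,586,  703]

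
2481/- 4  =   - 621  +  3/4= - 620.25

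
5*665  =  3325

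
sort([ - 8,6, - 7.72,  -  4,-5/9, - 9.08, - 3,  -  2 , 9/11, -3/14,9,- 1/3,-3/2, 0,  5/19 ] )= [ - 9.08, - 8,-7.72, -4,- 3, - 2, - 3/2, - 5/9, - 1/3 , - 3/14, 0, 5/19,  9/11,6,9] 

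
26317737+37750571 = 64068308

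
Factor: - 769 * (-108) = 2^2* 3^3*769^1 = 83052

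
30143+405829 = 435972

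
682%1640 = 682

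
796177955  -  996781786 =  - 200603831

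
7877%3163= 1551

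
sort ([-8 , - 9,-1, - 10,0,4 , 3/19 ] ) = [ - 10, - 9,-8, - 1,0,3/19, 4]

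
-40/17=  - 3 + 11/17 =- 2.35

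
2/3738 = 1/1869 = 0.00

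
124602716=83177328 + 41425388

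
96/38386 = 48/19193=0.00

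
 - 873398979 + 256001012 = - 617397967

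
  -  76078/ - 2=38039 + 0/1 = 38039.00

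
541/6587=541/6587=0.08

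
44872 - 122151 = - 77279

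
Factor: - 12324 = - 2^2*3^1*13^1*79^1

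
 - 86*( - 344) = 29584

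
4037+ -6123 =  - 2086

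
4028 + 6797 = 10825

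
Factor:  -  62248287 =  - 3^1*79^1  *262651^1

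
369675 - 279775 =89900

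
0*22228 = 0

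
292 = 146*2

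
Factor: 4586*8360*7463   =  286123658480 = 2^4*5^1 *11^1*17^1 * 19^1*439^1 * 2293^1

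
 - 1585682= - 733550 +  - 852132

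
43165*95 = 4100675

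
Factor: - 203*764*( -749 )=116163908= 2^2* 7^2 * 29^1*107^1*191^1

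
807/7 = 115+2/7  =  115.29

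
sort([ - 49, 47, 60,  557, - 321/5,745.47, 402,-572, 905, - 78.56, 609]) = [ - 572, - 78.56,-321/5, - 49,47,60,402, 557, 609  ,  745.47,905 ] 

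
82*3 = 246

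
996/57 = 17 + 9/19= 17.47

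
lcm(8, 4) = 8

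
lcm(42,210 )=210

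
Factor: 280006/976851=2^1 * 3^(  -  2 )*191^1*311^ (-1)* 349^ (  -  1)*733^1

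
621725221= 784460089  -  162734868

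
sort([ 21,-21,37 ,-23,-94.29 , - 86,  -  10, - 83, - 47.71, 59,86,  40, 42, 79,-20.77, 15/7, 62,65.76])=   [  -  94.29,- 86, - 83,-47.71,-23, - 21, - 20.77 , - 10,15/7, 21,  37,  40 , 42,59,62 , 65.76,79 , 86]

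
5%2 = 1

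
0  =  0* 3425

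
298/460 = 149/230  =  0.65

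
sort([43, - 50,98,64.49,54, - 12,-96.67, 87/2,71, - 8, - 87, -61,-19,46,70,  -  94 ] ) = [ -96.67, - 94, - 87 ,-61 ,-50, - 19,-12, - 8 , 43, 87/2,  46,54, 64.49, 70, 71, 98] 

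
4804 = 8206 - 3402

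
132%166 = 132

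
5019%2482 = 55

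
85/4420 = 1/52 = 0.02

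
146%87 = 59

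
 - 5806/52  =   - 2903/26 = - 111.65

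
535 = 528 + 7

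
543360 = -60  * (  -  9056 )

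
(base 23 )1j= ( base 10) 42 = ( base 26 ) 1G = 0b101010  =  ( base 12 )36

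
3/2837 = 3/2837 = 0.00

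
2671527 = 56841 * 47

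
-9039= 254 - 9293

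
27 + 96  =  123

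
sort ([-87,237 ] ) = [ - 87 , 237]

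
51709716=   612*84493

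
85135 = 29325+55810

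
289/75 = 3 + 64/75= 3.85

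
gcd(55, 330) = 55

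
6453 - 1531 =4922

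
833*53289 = 44389737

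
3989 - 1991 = 1998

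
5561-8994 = -3433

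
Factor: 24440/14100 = 26/15= 2^1*3^( - 1) * 5^(  -  1)*13^1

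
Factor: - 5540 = -2^2  *  5^1*277^1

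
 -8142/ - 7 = 8142/7 = 1163.14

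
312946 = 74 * 4229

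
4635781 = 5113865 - 478084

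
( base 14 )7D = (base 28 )3R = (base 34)39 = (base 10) 111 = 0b1101111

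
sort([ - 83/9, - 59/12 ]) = [ - 83/9, - 59/12 ]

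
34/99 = 34/99 = 0.34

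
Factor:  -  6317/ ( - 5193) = 3^ ( -2)*577^( - 1 )*6317^1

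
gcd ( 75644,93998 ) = 2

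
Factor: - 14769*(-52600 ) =2^3*3^3 * 5^2*263^1 * 547^1 =776849400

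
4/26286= 2/13143= 0.00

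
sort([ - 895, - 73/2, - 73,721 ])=[ - 895, - 73,-73/2,721] 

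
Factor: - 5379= -3^1 * 11^1 * 163^1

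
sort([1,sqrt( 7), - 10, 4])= [ - 10,1, sqrt (7), 4 ]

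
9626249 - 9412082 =214167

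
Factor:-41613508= -2^2*43^1*241939^1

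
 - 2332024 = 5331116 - 7663140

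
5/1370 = 1/274 = 0.00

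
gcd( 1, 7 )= 1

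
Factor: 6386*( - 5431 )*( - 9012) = 2^3*3^1*31^1*103^1 *751^1*5431^1 = 312557482392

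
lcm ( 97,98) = 9506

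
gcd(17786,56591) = 1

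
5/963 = 5/963 = 0.01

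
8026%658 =130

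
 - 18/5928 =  - 3/988 =-  0.00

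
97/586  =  97/586 = 0.17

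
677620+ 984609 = 1662229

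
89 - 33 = 56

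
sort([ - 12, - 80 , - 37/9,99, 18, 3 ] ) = [- 80, - 12, - 37/9 , 3, 18, 99 ]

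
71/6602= 71/6602 = 0.01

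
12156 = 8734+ 3422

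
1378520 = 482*2860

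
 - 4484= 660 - 5144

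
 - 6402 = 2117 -8519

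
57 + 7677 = 7734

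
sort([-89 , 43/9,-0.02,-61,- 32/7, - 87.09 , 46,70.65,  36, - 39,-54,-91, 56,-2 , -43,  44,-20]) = [ - 91 , -89, -87.09,-61, - 54, - 43,-39 , - 20, - 32/7,  -  2,  -  0.02,  43/9,36,44 , 46 , 56,  70.65] 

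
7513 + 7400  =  14913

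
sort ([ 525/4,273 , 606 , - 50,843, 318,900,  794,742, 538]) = [ - 50 , 525/4,273,318,538 , 606, 742, 794, 843,900]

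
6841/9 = 6841/9 = 760.11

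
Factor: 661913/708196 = 2^( - 2)*7^1 *47^(-1 )*3767^( - 1 )*94559^1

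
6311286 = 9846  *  641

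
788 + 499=1287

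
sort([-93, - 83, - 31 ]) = [-93,-83,-31] 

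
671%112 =111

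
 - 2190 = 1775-3965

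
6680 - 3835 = 2845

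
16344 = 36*454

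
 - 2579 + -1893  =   - 4472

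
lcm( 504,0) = 0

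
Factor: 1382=2^1*691^1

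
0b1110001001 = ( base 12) 635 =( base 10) 905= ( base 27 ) 16e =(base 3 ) 1020112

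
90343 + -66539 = 23804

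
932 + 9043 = 9975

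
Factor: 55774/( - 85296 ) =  - 2^( - 3) * 3^(  -  1)*79^1 * 353^1*1777^(-1) = -27887/42648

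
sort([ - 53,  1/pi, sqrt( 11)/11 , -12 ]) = [ - 53,- 12,sqrt( 11 )/11,  1/pi ]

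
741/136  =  741/136 = 5.45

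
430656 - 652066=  - 221410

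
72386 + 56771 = 129157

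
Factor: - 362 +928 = 566 = 2^1*283^1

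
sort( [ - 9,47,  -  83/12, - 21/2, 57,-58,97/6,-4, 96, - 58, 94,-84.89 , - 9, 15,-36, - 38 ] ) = [ - 84.89,-58,-58, - 38, - 36,  -  21/2, - 9,  -  9, - 83/12, -4,  15, 97/6,47, 57, 94, 96 ]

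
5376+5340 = 10716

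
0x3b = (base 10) 59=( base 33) 1Q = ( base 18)35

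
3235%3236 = 3235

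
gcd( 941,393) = 1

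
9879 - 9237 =642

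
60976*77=4695152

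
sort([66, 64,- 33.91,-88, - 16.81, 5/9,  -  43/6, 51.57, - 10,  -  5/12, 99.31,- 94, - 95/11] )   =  [ - 94,  -  88,- 33.91, - 16.81, - 10, - 95/11,-43/6, - 5/12,5/9, 51.57,64, 66,99.31 ]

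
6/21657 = 2/7219 = 0.00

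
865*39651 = 34298115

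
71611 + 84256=155867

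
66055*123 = 8124765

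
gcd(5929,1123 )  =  1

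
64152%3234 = 2706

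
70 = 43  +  27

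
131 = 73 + 58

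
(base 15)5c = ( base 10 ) 87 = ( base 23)3I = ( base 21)43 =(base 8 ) 127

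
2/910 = 1/455=0.00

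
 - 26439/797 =-34 +659/797 = - 33.17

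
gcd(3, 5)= 1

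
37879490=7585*4994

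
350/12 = 29 + 1/6 = 29.17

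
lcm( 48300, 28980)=144900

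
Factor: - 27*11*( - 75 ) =3^4* 5^2*11^1 =22275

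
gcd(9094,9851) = 1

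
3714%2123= 1591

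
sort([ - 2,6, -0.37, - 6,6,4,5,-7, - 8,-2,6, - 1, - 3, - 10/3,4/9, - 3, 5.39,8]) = [ - 8, - 7, - 6,  -  10/3, - 3, - 3,- 2, - 2, - 1, - 0.37,4/9,4,5,5.39, 6,6,  6,8] 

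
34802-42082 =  - 7280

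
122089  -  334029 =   -  211940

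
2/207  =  2/207=0.01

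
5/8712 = 5/8712=0.00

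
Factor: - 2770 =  - 2^1*5^1*277^1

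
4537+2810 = 7347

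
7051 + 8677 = 15728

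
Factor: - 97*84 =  - 2^2*3^1*7^1*97^1 = - 8148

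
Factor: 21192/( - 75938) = -2^2 * 3^1*43^( - 1) = - 12/43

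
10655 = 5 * 2131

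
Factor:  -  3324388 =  - 2^2 * 179^1*4643^1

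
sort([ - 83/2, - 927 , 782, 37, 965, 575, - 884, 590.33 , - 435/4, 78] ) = [ -927,-884, - 435/4, - 83/2, 37, 78, 575, 590.33, 782, 965]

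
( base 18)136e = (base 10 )6926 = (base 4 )1230032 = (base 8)15416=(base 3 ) 100111112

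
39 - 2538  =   - 2499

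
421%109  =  94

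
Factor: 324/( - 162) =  - 2 = - 2^1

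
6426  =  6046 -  - 380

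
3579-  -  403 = 3982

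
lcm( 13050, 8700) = 26100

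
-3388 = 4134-7522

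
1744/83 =1744/83=21.01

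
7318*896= 6556928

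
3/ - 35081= - 3/35081 = -0.00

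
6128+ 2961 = 9089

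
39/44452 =39/44452 = 0.00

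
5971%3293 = 2678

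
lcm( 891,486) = 5346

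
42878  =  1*42878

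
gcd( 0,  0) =0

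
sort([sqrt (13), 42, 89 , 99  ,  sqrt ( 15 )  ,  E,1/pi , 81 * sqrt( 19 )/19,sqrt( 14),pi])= [1/pi , E,pi, sqrt(13),sqrt ( 14 ),sqrt (15),81 * sqrt(19)/19, 42,89, 99]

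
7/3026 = 7/3026 = 0.00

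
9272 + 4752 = 14024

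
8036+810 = 8846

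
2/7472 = 1/3736 = 0.00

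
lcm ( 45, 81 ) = 405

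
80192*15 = 1202880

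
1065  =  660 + 405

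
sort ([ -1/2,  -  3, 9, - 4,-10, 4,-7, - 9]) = [ - 10,  -  9,- 7 , - 4,-3,  -  1/2, 4, 9] 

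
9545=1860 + 7685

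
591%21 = 3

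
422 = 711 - 289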